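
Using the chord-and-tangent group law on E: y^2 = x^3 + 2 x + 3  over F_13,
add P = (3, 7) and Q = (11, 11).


P != Q, so use the chord formula.
s = (y2 - y1) / (x2 - x1) = (4) / (8) mod 13 = 7
x3 = s^2 - x1 - x2 mod 13 = 7^2 - 3 - 11 = 9
y3 = s (x1 - x3) - y1 mod 13 = 7 * (3 - 9) - 7 = 3

P + Q = (9, 3)


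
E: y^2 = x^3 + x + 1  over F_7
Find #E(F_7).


For each x in F_7, count y with y^2 = x^3 + 1 x + 1 mod 7:
  x = 0: RHS = 1, y in [1, 6]  -> 2 point(s)
  x = 2: RHS = 4, y in [2, 5]  -> 2 point(s)
Affine points: 4. Add the point at infinity: total = 5.

#E(F_7) = 5


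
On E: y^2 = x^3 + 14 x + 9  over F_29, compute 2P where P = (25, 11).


Doubling: s = (3 x1^2 + a) / (2 y1)
s = (3*25^2 + 14) / (2*11) mod 29 = 16
x3 = s^2 - 2 x1 mod 29 = 16^2 - 2*25 = 3
y3 = s (x1 - x3) - y1 mod 29 = 16 * (25 - 3) - 11 = 22

2P = (3, 22)


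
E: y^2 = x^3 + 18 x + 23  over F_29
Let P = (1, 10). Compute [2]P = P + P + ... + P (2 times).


k = 2 = 10_2 (binary, LSB first: 01)
Double-and-add from P = (1, 10):
  bit 0 = 0: acc unchanged = O
  bit 1 = 1: acc = O + (26, 0) = (26, 0)

2P = (26, 0)


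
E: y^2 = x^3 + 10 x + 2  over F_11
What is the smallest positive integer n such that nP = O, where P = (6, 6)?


Compute successive multiples of P until we hit O:
  1P = (6, 6)
  2P = (8, 0)
  3P = (6, 5)
  4P = O

ord(P) = 4


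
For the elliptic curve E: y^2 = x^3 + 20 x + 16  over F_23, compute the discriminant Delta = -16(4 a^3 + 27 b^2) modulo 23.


4 a^3 + 27 b^2 = 4*20^3 + 27*16^2 = 32000 + 6912 = 38912
Delta = -16 * (38912) = -622592
Delta mod 23 = 18

Delta = 18 (mod 23)


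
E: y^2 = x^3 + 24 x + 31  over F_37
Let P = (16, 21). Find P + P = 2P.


Doubling: s = (3 x1^2 + a) / (2 y1)
s = (3*16^2 + 24) / (2*21) mod 37 = 3
x3 = s^2 - 2 x1 mod 37 = 3^2 - 2*16 = 14
y3 = s (x1 - x3) - y1 mod 37 = 3 * (16 - 14) - 21 = 22

2P = (14, 22)


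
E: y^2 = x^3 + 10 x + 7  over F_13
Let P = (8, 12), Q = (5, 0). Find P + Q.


P != Q, so use the chord formula.
s = (y2 - y1) / (x2 - x1) = (1) / (10) mod 13 = 4
x3 = s^2 - x1 - x2 mod 13 = 4^2 - 8 - 5 = 3
y3 = s (x1 - x3) - y1 mod 13 = 4 * (8 - 3) - 12 = 8

P + Q = (3, 8)


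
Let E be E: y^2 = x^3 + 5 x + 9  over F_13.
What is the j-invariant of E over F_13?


Delta = -16(4 a^3 + 27 b^2) mod 13 = 12
-1728 * (4 a)^3 = -1728 * (4*5)^3 mod 13 = 5
j = 5 * 12^(-1) mod 13 = 8

j = 8 (mod 13)


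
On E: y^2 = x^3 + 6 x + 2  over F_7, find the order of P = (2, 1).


Compute successive multiples of P until we hit O:
  1P = (2, 1)
  2P = (0, 3)
  3P = (6, 3)
  4P = (1, 3)
  5P = (1, 4)
  6P = (6, 4)
  7P = (0, 4)
  8P = (2, 6)
  ... (continuing to 9P)
  9P = O

ord(P) = 9


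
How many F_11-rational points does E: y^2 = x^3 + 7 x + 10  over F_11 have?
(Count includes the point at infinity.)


For each x in F_11, count y with y^2 = x^3 + 7 x + 10 mod 11:
  x = 3: RHS = 3, y in [5, 6]  -> 2 point(s)
  x = 4: RHS = 3, y in [5, 6]  -> 2 point(s)
  x = 5: RHS = 5, y in [4, 7]  -> 2 point(s)
  x = 6: RHS = 4, y in [2, 9]  -> 2 point(s)
Affine points: 8. Add the point at infinity: total = 9.

#E(F_11) = 9


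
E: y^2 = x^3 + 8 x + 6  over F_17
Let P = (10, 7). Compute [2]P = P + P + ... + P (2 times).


k = 2 = 10_2 (binary, LSB first: 01)
Double-and-add from P = (10, 7):
  bit 0 = 0: acc unchanged = O
  bit 1 = 1: acc = O + (5, 1) = (5, 1)

2P = (5, 1)


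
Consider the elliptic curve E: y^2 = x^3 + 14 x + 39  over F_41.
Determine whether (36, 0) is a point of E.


Check whether y^2 = x^3 + 14 x + 39 (mod 41) for (x, y) = (36, 0).
LHS: y^2 = 0^2 mod 41 = 0
RHS: x^3 + 14 x + 39 = 36^3 + 14*36 + 39 mod 41 = 8
LHS != RHS

No, not on the curve


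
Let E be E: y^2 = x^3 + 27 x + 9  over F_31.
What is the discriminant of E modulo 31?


4 a^3 + 27 b^2 = 4*27^3 + 27*9^2 = 78732 + 2187 = 80919
Delta = -16 * (80919) = -1294704
Delta mod 31 = 11

Delta = 11 (mod 31)


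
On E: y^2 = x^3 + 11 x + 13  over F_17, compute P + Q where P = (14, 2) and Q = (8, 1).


P != Q, so use the chord formula.
s = (y2 - y1) / (x2 - x1) = (16) / (11) mod 17 = 3
x3 = s^2 - x1 - x2 mod 17 = 3^2 - 14 - 8 = 4
y3 = s (x1 - x3) - y1 mod 17 = 3 * (14 - 4) - 2 = 11

P + Q = (4, 11)


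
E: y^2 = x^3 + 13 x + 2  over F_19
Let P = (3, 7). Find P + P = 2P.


Doubling: s = (3 x1^2 + a) / (2 y1)
s = (3*3^2 + 13) / (2*7) mod 19 = 11
x3 = s^2 - 2 x1 mod 19 = 11^2 - 2*3 = 1
y3 = s (x1 - x3) - y1 mod 19 = 11 * (3 - 1) - 7 = 15

2P = (1, 15)


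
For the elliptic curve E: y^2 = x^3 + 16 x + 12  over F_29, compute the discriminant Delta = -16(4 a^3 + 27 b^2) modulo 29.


4 a^3 + 27 b^2 = 4*16^3 + 27*12^2 = 16384 + 3888 = 20272
Delta = -16 * (20272) = -324352
Delta mod 29 = 13

Delta = 13 (mod 29)


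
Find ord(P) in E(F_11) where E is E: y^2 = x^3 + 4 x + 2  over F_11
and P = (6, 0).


Compute successive multiples of P until we hit O:
  1P = (6, 0)
  2P = O

ord(P) = 2


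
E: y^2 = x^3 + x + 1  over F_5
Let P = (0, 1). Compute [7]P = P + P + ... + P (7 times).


k = 7 = 111_2 (binary, LSB first: 111)
Double-and-add from P = (0, 1):
  bit 0 = 1: acc = O + (0, 1) = (0, 1)
  bit 1 = 1: acc = (0, 1) + (4, 2) = (2, 1)
  bit 2 = 1: acc = (2, 1) + (3, 4) = (4, 3)

7P = (4, 3)


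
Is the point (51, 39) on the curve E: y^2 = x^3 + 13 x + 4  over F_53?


Check whether y^2 = x^3 + 13 x + 4 (mod 53) for (x, y) = (51, 39).
LHS: y^2 = 39^2 mod 53 = 37
RHS: x^3 + 13 x + 4 = 51^3 + 13*51 + 4 mod 53 = 23
LHS != RHS

No, not on the curve


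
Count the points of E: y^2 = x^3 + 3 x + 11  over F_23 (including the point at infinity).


For each x in F_23, count y with y^2 = x^3 + 3 x + 11 mod 23:
  x = 2: RHS = 2, y in [5, 18]  -> 2 point(s)
  x = 3: RHS = 1, y in [1, 22]  -> 2 point(s)
  x = 4: RHS = 18, y in [8, 15]  -> 2 point(s)
  x = 5: RHS = 13, y in [6, 17]  -> 2 point(s)
  x = 8: RHS = 18, y in [8, 15]  -> 2 point(s)
  x = 9: RHS = 8, y in [10, 13]  -> 2 point(s)
  x = 10: RHS = 6, y in [11, 12]  -> 2 point(s)
  x = 11: RHS = 18, y in [8, 15]  -> 2 point(s)
  x = 12: RHS = 4, y in [2, 21]  -> 2 point(s)
  x = 13: RHS = 16, y in [4, 19]  -> 2 point(s)
  x = 15: RHS = 4, y in [2, 21]  -> 2 point(s)
  x = 18: RHS = 9, y in [3, 20]  -> 2 point(s)
  x = 19: RHS = 4, y in [2, 21]  -> 2 point(s)
Affine points: 26. Add the point at infinity: total = 27.

#E(F_23) = 27


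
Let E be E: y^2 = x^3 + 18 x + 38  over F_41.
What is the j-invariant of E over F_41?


Delta = -16(4 a^3 + 27 b^2) mod 41 = 23
-1728 * (4 a)^3 = -1728 * (4*18)^3 mod 41 = 14
j = 14 * 23^(-1) mod 41 = 22

j = 22 (mod 41)


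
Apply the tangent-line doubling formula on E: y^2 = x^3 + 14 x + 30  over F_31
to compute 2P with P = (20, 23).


Doubling: s = (3 x1^2 + a) / (2 y1)
s = (3*20^2 + 14) / (2*23) mod 31 = 21
x3 = s^2 - 2 x1 mod 31 = 21^2 - 2*20 = 29
y3 = s (x1 - x3) - y1 mod 31 = 21 * (20 - 29) - 23 = 5

2P = (29, 5)


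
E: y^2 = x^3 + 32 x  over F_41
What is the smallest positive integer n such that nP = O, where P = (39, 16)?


Compute successive multiples of P until we hit O:
  1P = (39, 16)
  2P = (36, 24)
  3P = (5, 30)
  4P = (1, 19)
  5P = (2, 21)
  6P = (40, 34)
  7P = (40, 7)
  8P = (2, 20)
  ... (continuing to 13P)
  13P = O

ord(P) = 13


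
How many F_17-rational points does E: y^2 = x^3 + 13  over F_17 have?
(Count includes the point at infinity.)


For each x in F_17, count y with y^2 = x^3 + 0 x + 13 mod 17:
  x = 0: RHS = 13, y in [8, 9]  -> 2 point(s)
  x = 2: RHS = 4, y in [2, 15]  -> 2 point(s)
  x = 4: RHS = 9, y in [3, 14]  -> 2 point(s)
  x = 5: RHS = 2, y in [6, 11]  -> 2 point(s)
  x = 6: RHS = 8, y in [5, 12]  -> 2 point(s)
  x = 7: RHS = 16, y in [4, 13]  -> 2 point(s)
  x = 8: RHS = 15, y in [7, 10]  -> 2 point(s)
  x = 11: RHS = 1, y in [1, 16]  -> 2 point(s)
  x = 13: RHS = 0, y in [0]  -> 1 point(s)
Affine points: 17. Add the point at infinity: total = 18.

#E(F_17) = 18


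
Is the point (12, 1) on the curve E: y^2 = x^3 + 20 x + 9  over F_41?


Check whether y^2 = x^3 + 20 x + 9 (mod 41) for (x, y) = (12, 1).
LHS: y^2 = 1^2 mod 41 = 1
RHS: x^3 + 20 x + 9 = 12^3 + 20*12 + 9 mod 41 = 9
LHS != RHS

No, not on the curve


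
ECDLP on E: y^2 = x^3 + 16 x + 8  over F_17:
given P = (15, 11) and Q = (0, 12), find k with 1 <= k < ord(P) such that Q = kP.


Enumerate multiples of P until we hit Q = (0, 12):
  1P = (15, 11)
  2P = (0, 5)
  3P = (11, 11)
  4P = (8, 6)
  5P = (7, 2)
  6P = (13, 4)
  7P = (14, 1)
  8P = (3, 7)
  9P = (1, 5)
  10P = (5, 3)
  11P = (16, 12)
  12P = (4, 0)
  13P = (16, 5)
  14P = (5, 14)
  15P = (1, 12)
  16P = (3, 10)
  17P = (14, 16)
  18P = (13, 13)
  19P = (7, 15)
  20P = (8, 11)
  21P = (11, 6)
  22P = (0, 12)
Match found at i = 22.

k = 22


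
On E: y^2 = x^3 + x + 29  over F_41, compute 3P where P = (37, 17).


k = 3 = 11_2 (binary, LSB first: 11)
Double-and-add from P = (37, 17):
  bit 0 = 1: acc = O + (37, 17) = (37, 17)
  bit 1 = 1: acc = (37, 17) + (16, 0) = (37, 24)

3P = (37, 24)


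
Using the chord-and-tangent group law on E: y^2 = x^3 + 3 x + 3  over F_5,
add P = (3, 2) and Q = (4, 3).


P != Q, so use the chord formula.
s = (y2 - y1) / (x2 - x1) = (1) / (1) mod 5 = 1
x3 = s^2 - x1 - x2 mod 5 = 1^2 - 3 - 4 = 4
y3 = s (x1 - x3) - y1 mod 5 = 1 * (3 - 4) - 2 = 2

P + Q = (4, 2)


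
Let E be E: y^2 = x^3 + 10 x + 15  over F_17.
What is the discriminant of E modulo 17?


4 a^3 + 27 b^2 = 4*10^3 + 27*15^2 = 4000 + 6075 = 10075
Delta = -16 * (10075) = -161200
Delta mod 17 = 11

Delta = 11 (mod 17)


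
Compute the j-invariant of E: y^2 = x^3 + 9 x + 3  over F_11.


Delta = -16(4 a^3 + 27 b^2) mod 11 = 1
-1728 * (4 a)^3 = -1728 * (4*9)^3 mod 11 = 6
j = 6 * 1^(-1) mod 11 = 6

j = 6 (mod 11)


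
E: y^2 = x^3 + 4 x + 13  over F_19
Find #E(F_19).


For each x in F_19, count y with y^2 = x^3 + 4 x + 13 mod 19:
  x = 4: RHS = 17, y in [6, 13]  -> 2 point(s)
  x = 5: RHS = 6, y in [5, 14]  -> 2 point(s)
  x = 6: RHS = 6, y in [5, 14]  -> 2 point(s)
  x = 7: RHS = 4, y in [2, 17]  -> 2 point(s)
  x = 8: RHS = 6, y in [5, 14]  -> 2 point(s)
  x = 11: RHS = 1, y in [1, 18]  -> 2 point(s)
  x = 13: RHS = 1, y in [1, 18]  -> 2 point(s)
  x = 14: RHS = 1, y in [1, 18]  -> 2 point(s)
  x = 15: RHS = 9, y in [3, 16]  -> 2 point(s)
  x = 17: RHS = 16, y in [4, 15]  -> 2 point(s)
Affine points: 20. Add the point at infinity: total = 21.

#E(F_19) = 21


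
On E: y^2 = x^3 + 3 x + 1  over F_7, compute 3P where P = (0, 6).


k = 3 = 11_2 (binary, LSB first: 11)
Double-and-add from P = (0, 6):
  bit 0 = 1: acc = O + (0, 6) = (0, 6)
  bit 1 = 1: acc = (0, 6) + (4, 0) = (0, 1)

3P = (0, 1)


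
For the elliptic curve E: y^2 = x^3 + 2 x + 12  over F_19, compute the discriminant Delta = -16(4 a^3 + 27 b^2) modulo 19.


4 a^3 + 27 b^2 = 4*2^3 + 27*12^2 = 32 + 3888 = 3920
Delta = -16 * (3920) = -62720
Delta mod 19 = 18

Delta = 18 (mod 19)


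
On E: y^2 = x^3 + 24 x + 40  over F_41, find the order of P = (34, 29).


Compute successive multiples of P until we hit O:
  1P = (34, 29)
  2P = (18, 21)
  3P = (20, 19)
  4P = (26, 6)
  5P = (4, 6)
  6P = (5, 11)
  7P = (35, 34)
  8P = (38, 33)
  ... (continuing to 27P)
  27P = O

ord(P) = 27


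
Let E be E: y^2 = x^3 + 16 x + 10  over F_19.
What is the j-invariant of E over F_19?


Delta = -16(4 a^3 + 27 b^2) mod 19 = 5
-1728 * (4 a)^3 = -1728 * (4*16)^3 mod 19 = 1
j = 1 * 5^(-1) mod 19 = 4

j = 4 (mod 19)


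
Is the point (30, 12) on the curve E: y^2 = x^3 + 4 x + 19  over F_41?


Check whether y^2 = x^3 + 4 x + 19 (mod 41) for (x, y) = (30, 12).
LHS: y^2 = 12^2 mod 41 = 21
RHS: x^3 + 4 x + 19 = 30^3 + 4*30 + 19 mod 41 = 38
LHS != RHS

No, not on the curve


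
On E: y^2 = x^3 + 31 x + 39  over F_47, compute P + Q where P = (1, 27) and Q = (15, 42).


P != Q, so use the chord formula.
s = (y2 - y1) / (x2 - x1) = (15) / (14) mod 47 = 38
x3 = s^2 - x1 - x2 mod 47 = 38^2 - 1 - 15 = 18
y3 = s (x1 - x3) - y1 mod 47 = 38 * (1 - 18) - 27 = 32

P + Q = (18, 32)


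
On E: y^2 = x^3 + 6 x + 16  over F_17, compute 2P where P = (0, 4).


Doubling: s = (3 x1^2 + a) / (2 y1)
s = (3*0^2 + 6) / (2*4) mod 17 = 5
x3 = s^2 - 2 x1 mod 17 = 5^2 - 2*0 = 8
y3 = s (x1 - x3) - y1 mod 17 = 5 * (0 - 8) - 4 = 7

2P = (8, 7)


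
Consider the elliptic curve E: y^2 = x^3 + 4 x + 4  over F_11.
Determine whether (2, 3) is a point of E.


Check whether y^2 = x^3 + 4 x + 4 (mod 11) for (x, y) = (2, 3).
LHS: y^2 = 3^2 mod 11 = 9
RHS: x^3 + 4 x + 4 = 2^3 + 4*2 + 4 mod 11 = 9
LHS = RHS

Yes, on the curve


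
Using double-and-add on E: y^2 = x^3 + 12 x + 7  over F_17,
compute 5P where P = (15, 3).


k = 5 = 101_2 (binary, LSB first: 101)
Double-and-add from P = (15, 3):
  bit 0 = 1: acc = O + (15, 3) = (15, 3)
  bit 1 = 0: acc unchanged = (15, 3)
  bit 2 = 1: acc = (15, 3) + (12, 14) = (11, 5)

5P = (11, 5)


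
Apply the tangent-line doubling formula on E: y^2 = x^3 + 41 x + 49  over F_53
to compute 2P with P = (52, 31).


Doubling: s = (3 x1^2 + a) / (2 y1)
s = (3*52^2 + 41) / (2*31) mod 53 = 52
x3 = s^2 - 2 x1 mod 53 = 52^2 - 2*52 = 3
y3 = s (x1 - x3) - y1 mod 53 = 52 * (52 - 3) - 31 = 26

2P = (3, 26)


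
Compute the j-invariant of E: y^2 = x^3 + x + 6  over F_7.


Delta = -16(4 a^3 + 27 b^2) mod 7 = 1
-1728 * (4 a)^3 = -1728 * (4*1)^3 mod 7 = 1
j = 1 * 1^(-1) mod 7 = 1

j = 1 (mod 7)


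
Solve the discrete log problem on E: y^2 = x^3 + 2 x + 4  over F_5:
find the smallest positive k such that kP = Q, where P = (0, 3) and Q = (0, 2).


Enumerate multiples of P until we hit Q = (0, 2):
  1P = (0, 3)
  2P = (4, 4)
  3P = (2, 4)
  4P = (2, 1)
  5P = (4, 1)
  6P = (0, 2)
Match found at i = 6.

k = 6


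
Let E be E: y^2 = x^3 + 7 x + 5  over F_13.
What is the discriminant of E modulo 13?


4 a^3 + 27 b^2 = 4*7^3 + 27*5^2 = 1372 + 675 = 2047
Delta = -16 * (2047) = -32752
Delta mod 13 = 8

Delta = 8 (mod 13)


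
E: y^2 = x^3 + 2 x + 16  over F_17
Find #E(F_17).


For each x in F_17, count y with y^2 = x^3 + 2 x + 16 mod 17:
  x = 0: RHS = 16, y in [4, 13]  -> 2 point(s)
  x = 1: RHS = 2, y in [6, 11]  -> 2 point(s)
  x = 3: RHS = 15, y in [7, 10]  -> 2 point(s)
  x = 5: RHS = 15, y in [7, 10]  -> 2 point(s)
  x = 7: RHS = 16, y in [4, 13]  -> 2 point(s)
  x = 8: RHS = 0, y in [0]  -> 1 point(s)
  x = 9: RHS = 15, y in [7, 10]  -> 2 point(s)
  x = 10: RHS = 16, y in [4, 13]  -> 2 point(s)
  x = 11: RHS = 9, y in [3, 14]  -> 2 point(s)
  x = 12: RHS = 0, y in [0]  -> 1 point(s)
  x = 14: RHS = 0, y in [0]  -> 1 point(s)
  x = 15: RHS = 4, y in [2, 15]  -> 2 point(s)
  x = 16: RHS = 13, y in [8, 9]  -> 2 point(s)
Affine points: 23. Add the point at infinity: total = 24.

#E(F_17) = 24


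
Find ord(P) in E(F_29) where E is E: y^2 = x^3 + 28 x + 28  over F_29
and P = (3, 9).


Compute successive multiples of P until we hit O:
  1P = (3, 9)
  2P = (19, 13)
  3P = (27, 14)
  4P = (0, 17)
  5P = (17, 9)
  6P = (9, 20)
  7P = (26, 2)
  8P = (7, 25)
  ... (continuing to 37P)
  37P = O

ord(P) = 37


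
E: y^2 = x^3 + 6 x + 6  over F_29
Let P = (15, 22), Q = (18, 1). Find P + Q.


P != Q, so use the chord formula.
s = (y2 - y1) / (x2 - x1) = (8) / (3) mod 29 = 22
x3 = s^2 - x1 - x2 mod 29 = 22^2 - 15 - 18 = 16
y3 = s (x1 - x3) - y1 mod 29 = 22 * (15 - 16) - 22 = 14

P + Q = (16, 14)


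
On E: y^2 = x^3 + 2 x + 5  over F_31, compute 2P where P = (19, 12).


k = 2 = 10_2 (binary, LSB first: 01)
Double-and-add from P = (19, 12):
  bit 0 = 0: acc unchanged = O
  bit 1 = 1: acc = O + (24, 19) = (24, 19)

2P = (24, 19)


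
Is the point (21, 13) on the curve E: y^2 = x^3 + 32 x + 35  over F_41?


Check whether y^2 = x^3 + 32 x + 35 (mod 41) for (x, y) = (21, 13).
LHS: y^2 = 13^2 mod 41 = 5
RHS: x^3 + 32 x + 35 = 21^3 + 32*21 + 35 mod 41 = 5
LHS = RHS

Yes, on the curve


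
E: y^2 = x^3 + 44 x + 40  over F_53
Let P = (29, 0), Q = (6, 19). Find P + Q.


P != Q, so use the chord formula.
s = (y2 - y1) / (x2 - x1) = (19) / (30) mod 53 = 13
x3 = s^2 - x1 - x2 mod 53 = 13^2 - 29 - 6 = 28
y3 = s (x1 - x3) - y1 mod 53 = 13 * (29 - 28) - 0 = 13

P + Q = (28, 13)


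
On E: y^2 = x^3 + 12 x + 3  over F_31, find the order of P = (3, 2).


Compute successive multiples of P until we hit O:
  1P = (3, 2)
  2P = (29, 8)
  3P = (24, 17)
  4P = (14, 30)
  5P = (11, 3)
  6P = (2, 2)
  7P = (26, 29)
  8P = (10, 10)
  ... (continuing to 30P)
  30P = O

ord(P) = 30


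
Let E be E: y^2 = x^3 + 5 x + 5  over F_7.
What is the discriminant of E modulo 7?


4 a^3 + 27 b^2 = 4*5^3 + 27*5^2 = 500 + 675 = 1175
Delta = -16 * (1175) = -18800
Delta mod 7 = 2

Delta = 2 (mod 7)


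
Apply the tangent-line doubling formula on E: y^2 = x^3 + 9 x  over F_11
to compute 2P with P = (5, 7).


Doubling: s = (3 x1^2 + a) / (2 y1)
s = (3*5^2 + 9) / (2*7) mod 11 = 6
x3 = s^2 - 2 x1 mod 11 = 6^2 - 2*5 = 4
y3 = s (x1 - x3) - y1 mod 11 = 6 * (5 - 4) - 7 = 10

2P = (4, 10)


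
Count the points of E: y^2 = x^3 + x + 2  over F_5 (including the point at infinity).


For each x in F_5, count y with y^2 = x^3 + 1 x + 2 mod 5:
  x = 1: RHS = 4, y in [2, 3]  -> 2 point(s)
  x = 4: RHS = 0, y in [0]  -> 1 point(s)
Affine points: 3. Add the point at infinity: total = 4.

#E(F_5) = 4


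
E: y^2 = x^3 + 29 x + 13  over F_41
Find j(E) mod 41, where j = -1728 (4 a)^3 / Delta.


Delta = -16(4 a^3 + 27 b^2) mod 41 = 28
-1728 * (4 a)^3 = -1728 * (4*29)^3 mod 41 = 8
j = 8 * 28^(-1) mod 41 = 12

j = 12 (mod 41)


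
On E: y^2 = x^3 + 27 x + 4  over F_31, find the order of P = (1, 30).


Compute successive multiples of P until we hit O:
  1P = (1, 30)
  2P = (6, 14)
  3P = (2, 29)
  4P = (29, 29)
  5P = (8, 9)
  6P = (0, 29)
  7P = (0, 2)
  8P = (8, 22)
  ... (continuing to 13P)
  13P = O

ord(P) = 13


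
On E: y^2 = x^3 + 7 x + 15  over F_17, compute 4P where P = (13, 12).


k = 4 = 100_2 (binary, LSB first: 001)
Double-and-add from P = (13, 12):
  bit 0 = 0: acc unchanged = O
  bit 1 = 0: acc unchanged = O
  bit 2 = 1: acc = O + (13, 5) = (13, 5)

4P = (13, 5)


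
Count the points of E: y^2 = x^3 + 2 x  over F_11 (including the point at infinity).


For each x in F_11, count y with y^2 = x^3 + 2 x + 0 mod 11:
  x = 0: RHS = 0, y in [0]  -> 1 point(s)
  x = 1: RHS = 3, y in [5, 6]  -> 2 point(s)
  x = 2: RHS = 1, y in [1, 10]  -> 2 point(s)
  x = 3: RHS = 0, y in [0]  -> 1 point(s)
  x = 5: RHS = 3, y in [5, 6]  -> 2 point(s)
  x = 7: RHS = 5, y in [4, 7]  -> 2 point(s)
  x = 8: RHS = 0, y in [0]  -> 1 point(s)
Affine points: 11. Add the point at infinity: total = 12.

#E(F_11) = 12


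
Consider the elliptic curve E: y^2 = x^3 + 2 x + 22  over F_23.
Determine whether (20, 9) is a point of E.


Check whether y^2 = x^3 + 2 x + 22 (mod 23) for (x, y) = (20, 9).
LHS: y^2 = 9^2 mod 23 = 12
RHS: x^3 + 2 x + 22 = 20^3 + 2*20 + 22 mod 23 = 12
LHS = RHS

Yes, on the curve


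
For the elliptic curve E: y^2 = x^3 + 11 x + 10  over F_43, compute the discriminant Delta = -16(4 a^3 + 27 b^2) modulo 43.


4 a^3 + 27 b^2 = 4*11^3 + 27*10^2 = 5324 + 2700 = 8024
Delta = -16 * (8024) = -128384
Delta mod 43 = 14

Delta = 14 (mod 43)


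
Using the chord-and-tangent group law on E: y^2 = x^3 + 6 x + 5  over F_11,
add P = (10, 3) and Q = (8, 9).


P != Q, so use the chord formula.
s = (y2 - y1) / (x2 - x1) = (6) / (9) mod 11 = 8
x3 = s^2 - x1 - x2 mod 11 = 8^2 - 10 - 8 = 2
y3 = s (x1 - x3) - y1 mod 11 = 8 * (10 - 2) - 3 = 6

P + Q = (2, 6)


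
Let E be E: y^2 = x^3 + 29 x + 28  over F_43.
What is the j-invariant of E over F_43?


Delta = -16(4 a^3 + 27 b^2) mod 43 = 27
-1728 * (4 a)^3 = -1728 * (4*29)^3 mod 43 = 32
j = 32 * 27^(-1) mod 43 = 41

j = 41 (mod 43)


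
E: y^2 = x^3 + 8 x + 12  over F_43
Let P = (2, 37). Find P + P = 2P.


Doubling: s = (3 x1^2 + a) / (2 y1)
s = (3*2^2 + 8) / (2*37) mod 43 = 27
x3 = s^2 - 2 x1 mod 43 = 27^2 - 2*2 = 37
y3 = s (x1 - x3) - y1 mod 43 = 27 * (2 - 37) - 37 = 7

2P = (37, 7)


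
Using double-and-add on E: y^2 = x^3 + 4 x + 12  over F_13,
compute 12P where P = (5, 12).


k = 12 = 1100_2 (binary, LSB first: 0011)
Double-and-add from P = (5, 12):
  bit 0 = 0: acc unchanged = O
  bit 1 = 0: acc unchanged = O
  bit 2 = 1: acc = O + (9, 7) = (9, 7)
  bit 3 = 1: acc = (9, 7) + (8, 6) = (10, 5)

12P = (10, 5)


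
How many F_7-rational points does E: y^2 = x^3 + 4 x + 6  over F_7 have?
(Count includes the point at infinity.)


For each x in F_7, count y with y^2 = x^3 + 4 x + 6 mod 7:
  x = 1: RHS = 4, y in [2, 5]  -> 2 point(s)
  x = 2: RHS = 1, y in [1, 6]  -> 2 point(s)
  x = 4: RHS = 2, y in [3, 4]  -> 2 point(s)
  x = 5: RHS = 4, y in [2, 5]  -> 2 point(s)
  x = 6: RHS = 1, y in [1, 6]  -> 2 point(s)
Affine points: 10. Add the point at infinity: total = 11.

#E(F_7) = 11


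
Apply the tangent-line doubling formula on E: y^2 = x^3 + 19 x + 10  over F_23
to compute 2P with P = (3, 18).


Doubling: s = (3 x1^2 + a) / (2 y1)
s = (3*3^2 + 19) / (2*18) mod 23 = 0
x3 = s^2 - 2 x1 mod 23 = 0^2 - 2*3 = 17
y3 = s (x1 - x3) - y1 mod 23 = 0 * (3 - 17) - 18 = 5

2P = (17, 5)


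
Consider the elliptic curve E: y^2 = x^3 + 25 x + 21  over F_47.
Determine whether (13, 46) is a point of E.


Check whether y^2 = x^3 + 25 x + 21 (mod 47) for (x, y) = (13, 46).
LHS: y^2 = 46^2 mod 47 = 1
RHS: x^3 + 25 x + 21 = 13^3 + 25*13 + 21 mod 47 = 5
LHS != RHS

No, not on the curve


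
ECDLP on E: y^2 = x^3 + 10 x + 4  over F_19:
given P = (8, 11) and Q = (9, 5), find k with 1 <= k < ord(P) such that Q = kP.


Enumerate multiples of P until we hit Q = (9, 5):
  1P = (8, 11)
  2P = (0, 2)
  3P = (9, 14)
  4P = (11, 18)
  5P = (16, 2)
  6P = (12, 3)
  7P = (3, 17)
  8P = (14, 0)
  9P = (3, 2)
  10P = (12, 16)
  11P = (16, 17)
  12P = (11, 1)
  13P = (9, 5)
Match found at i = 13.

k = 13


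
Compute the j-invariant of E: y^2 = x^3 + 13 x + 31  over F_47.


Delta = -16(4 a^3 + 27 b^2) mod 47 = 15
-1728 * (4 a)^3 = -1728 * (4*13)^3 mod 47 = 12
j = 12 * 15^(-1) mod 47 = 29

j = 29 (mod 47)


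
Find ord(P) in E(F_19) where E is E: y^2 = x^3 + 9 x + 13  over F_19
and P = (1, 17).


Compute successive multiples of P until we hit O:
  1P = (1, 17)
  2P = (7, 1)
  3P = (16, 4)
  4P = (9, 14)
  5P = (13, 16)
  6P = (12, 14)
  7P = (10, 1)
  8P = (6, 13)
  ... (continuing to 21P)
  21P = O

ord(P) = 21


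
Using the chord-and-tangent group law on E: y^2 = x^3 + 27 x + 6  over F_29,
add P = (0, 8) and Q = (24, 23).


P != Q, so use the chord formula.
s = (y2 - y1) / (x2 - x1) = (15) / (24) mod 29 = 26
x3 = s^2 - x1 - x2 mod 29 = 26^2 - 0 - 24 = 14
y3 = s (x1 - x3) - y1 mod 29 = 26 * (0 - 14) - 8 = 5

P + Q = (14, 5)


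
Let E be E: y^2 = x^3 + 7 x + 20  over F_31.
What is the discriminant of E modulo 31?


4 a^3 + 27 b^2 = 4*7^3 + 27*20^2 = 1372 + 10800 = 12172
Delta = -16 * (12172) = -194752
Delta mod 31 = 21

Delta = 21 (mod 31)


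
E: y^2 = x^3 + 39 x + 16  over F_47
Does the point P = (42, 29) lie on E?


Check whether y^2 = x^3 + 39 x + 16 (mod 47) for (x, y) = (42, 29).
LHS: y^2 = 29^2 mod 47 = 42
RHS: x^3 + 39 x + 16 = 42^3 + 39*42 + 16 mod 47 = 25
LHS != RHS

No, not on the curve


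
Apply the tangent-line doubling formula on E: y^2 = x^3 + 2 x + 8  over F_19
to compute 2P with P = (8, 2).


Doubling: s = (3 x1^2 + a) / (2 y1)
s = (3*8^2 + 2) / (2*2) mod 19 = 1
x3 = s^2 - 2 x1 mod 19 = 1^2 - 2*8 = 4
y3 = s (x1 - x3) - y1 mod 19 = 1 * (8 - 4) - 2 = 2

2P = (4, 2)


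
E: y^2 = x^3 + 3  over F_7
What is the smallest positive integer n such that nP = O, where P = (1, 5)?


Compute successive multiples of P until we hit O:
  1P = (1, 5)
  2P = (6, 4)
  3P = (2, 5)
  4P = (4, 2)
  5P = (3, 4)
  6P = (5, 4)
  7P = (5, 3)
  8P = (3, 3)
  ... (continuing to 13P)
  13P = O

ord(P) = 13


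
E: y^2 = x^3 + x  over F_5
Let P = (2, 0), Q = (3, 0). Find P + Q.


P != Q, so use the chord formula.
s = (y2 - y1) / (x2 - x1) = (0) / (1) mod 5 = 0
x3 = s^2 - x1 - x2 mod 5 = 0^2 - 2 - 3 = 0
y3 = s (x1 - x3) - y1 mod 5 = 0 * (2 - 0) - 0 = 0

P + Q = (0, 0)


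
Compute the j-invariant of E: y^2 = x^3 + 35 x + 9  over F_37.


Delta = -16(4 a^3 + 27 b^2) mod 37 = 4
-1728 * (4 a)^3 = -1728 * (4*35)^3 mod 37 = 29
j = 29 * 4^(-1) mod 37 = 35

j = 35 (mod 37)


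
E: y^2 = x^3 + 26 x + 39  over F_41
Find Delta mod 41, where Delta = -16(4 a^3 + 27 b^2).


4 a^3 + 27 b^2 = 4*26^3 + 27*39^2 = 70304 + 41067 = 111371
Delta = -16 * (111371) = -1781936
Delta mod 41 = 6

Delta = 6 (mod 41)


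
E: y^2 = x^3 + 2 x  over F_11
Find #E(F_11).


For each x in F_11, count y with y^2 = x^3 + 2 x + 0 mod 11:
  x = 0: RHS = 0, y in [0]  -> 1 point(s)
  x = 1: RHS = 3, y in [5, 6]  -> 2 point(s)
  x = 2: RHS = 1, y in [1, 10]  -> 2 point(s)
  x = 3: RHS = 0, y in [0]  -> 1 point(s)
  x = 5: RHS = 3, y in [5, 6]  -> 2 point(s)
  x = 7: RHS = 5, y in [4, 7]  -> 2 point(s)
  x = 8: RHS = 0, y in [0]  -> 1 point(s)
Affine points: 11. Add the point at infinity: total = 12.

#E(F_11) = 12


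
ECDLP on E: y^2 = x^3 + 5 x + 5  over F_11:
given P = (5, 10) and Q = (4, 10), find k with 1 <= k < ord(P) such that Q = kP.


Enumerate multiples of P until we hit Q = (4, 10):
  1P = (5, 10)
  2P = (6, 8)
  3P = (4, 10)
Match found at i = 3.

k = 3


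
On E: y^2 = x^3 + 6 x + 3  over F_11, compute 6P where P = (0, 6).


k = 6 = 110_2 (binary, LSB first: 011)
Double-and-add from P = (0, 6):
  bit 0 = 0: acc unchanged = O
  bit 1 = 1: acc = O + (3, 9) = (3, 9)
  bit 2 = 1: acc = (3, 9) + (5, 2) = (7, 5)

6P = (7, 5)


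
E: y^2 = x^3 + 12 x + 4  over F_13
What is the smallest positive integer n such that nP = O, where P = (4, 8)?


Compute successive multiples of P until we hit O:
  1P = (4, 8)
  2P = (2, 6)
  3P = (8, 1)
  4P = (0, 11)
  5P = (12, 11)
  6P = (1, 11)
  7P = (9, 10)
  8P = (9, 3)
  ... (continuing to 15P)
  15P = O

ord(P) = 15


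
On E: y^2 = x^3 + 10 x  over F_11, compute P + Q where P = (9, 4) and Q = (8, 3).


P != Q, so use the chord formula.
s = (y2 - y1) / (x2 - x1) = (10) / (10) mod 11 = 1
x3 = s^2 - x1 - x2 mod 11 = 1^2 - 9 - 8 = 6
y3 = s (x1 - x3) - y1 mod 11 = 1 * (9 - 6) - 4 = 10

P + Q = (6, 10)


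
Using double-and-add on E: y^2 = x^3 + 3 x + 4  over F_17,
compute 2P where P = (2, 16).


k = 2 = 10_2 (binary, LSB first: 01)
Double-and-add from P = (2, 16):
  bit 0 = 0: acc unchanged = O
  bit 1 = 1: acc = O + (14, 6) = (14, 6)

2P = (14, 6)


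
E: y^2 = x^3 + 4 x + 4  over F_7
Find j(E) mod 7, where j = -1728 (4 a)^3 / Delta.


Delta = -16(4 a^3 + 27 b^2) mod 7 = 3
-1728 * (4 a)^3 = -1728 * (4*4)^3 mod 7 = 1
j = 1 * 3^(-1) mod 7 = 5

j = 5 (mod 7)


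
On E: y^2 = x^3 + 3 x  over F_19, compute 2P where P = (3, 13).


Doubling: s = (3 x1^2 + a) / (2 y1)
s = (3*3^2 + 3) / (2*13) mod 19 = 7
x3 = s^2 - 2 x1 mod 19 = 7^2 - 2*3 = 5
y3 = s (x1 - x3) - y1 mod 19 = 7 * (3 - 5) - 13 = 11

2P = (5, 11)


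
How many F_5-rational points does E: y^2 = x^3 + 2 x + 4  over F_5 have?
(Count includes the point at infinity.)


For each x in F_5, count y with y^2 = x^3 + 2 x + 4 mod 5:
  x = 0: RHS = 4, y in [2, 3]  -> 2 point(s)
  x = 2: RHS = 1, y in [1, 4]  -> 2 point(s)
  x = 4: RHS = 1, y in [1, 4]  -> 2 point(s)
Affine points: 6. Add the point at infinity: total = 7.

#E(F_5) = 7


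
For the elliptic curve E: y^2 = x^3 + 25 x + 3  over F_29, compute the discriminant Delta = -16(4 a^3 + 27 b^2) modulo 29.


4 a^3 + 27 b^2 = 4*25^3 + 27*3^2 = 62500 + 243 = 62743
Delta = -16 * (62743) = -1003888
Delta mod 29 = 5

Delta = 5 (mod 29)


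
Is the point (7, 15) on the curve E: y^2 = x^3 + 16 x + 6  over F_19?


Check whether y^2 = x^3 + 16 x + 6 (mod 19) for (x, y) = (7, 15).
LHS: y^2 = 15^2 mod 19 = 16
RHS: x^3 + 16 x + 6 = 7^3 + 16*7 + 6 mod 19 = 5
LHS != RHS

No, not on the curve


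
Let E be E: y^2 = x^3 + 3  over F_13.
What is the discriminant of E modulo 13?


4 a^3 + 27 b^2 = 4*0^3 + 27*3^2 = 0 + 243 = 243
Delta = -16 * (243) = -3888
Delta mod 13 = 12

Delta = 12 (mod 13)


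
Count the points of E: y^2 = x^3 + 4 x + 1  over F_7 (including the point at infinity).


For each x in F_7, count y with y^2 = x^3 + 4 x + 1 mod 7:
  x = 0: RHS = 1, y in [1, 6]  -> 2 point(s)
  x = 4: RHS = 4, y in [2, 5]  -> 2 point(s)
Affine points: 4. Add the point at infinity: total = 5.

#E(F_7) = 5


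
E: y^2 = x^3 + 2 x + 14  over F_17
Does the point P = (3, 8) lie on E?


Check whether y^2 = x^3 + 2 x + 14 (mod 17) for (x, y) = (3, 8).
LHS: y^2 = 8^2 mod 17 = 13
RHS: x^3 + 2 x + 14 = 3^3 + 2*3 + 14 mod 17 = 13
LHS = RHS

Yes, on the curve


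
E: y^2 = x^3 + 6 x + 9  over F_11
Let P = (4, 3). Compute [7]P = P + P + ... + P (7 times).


k = 7 = 111_2 (binary, LSB first: 111)
Double-and-add from P = (4, 3):
  bit 0 = 1: acc = O + (4, 3) = (4, 3)
  bit 1 = 1: acc = (4, 3) + (7, 3) = (0, 8)
  bit 2 = 1: acc = (0, 8) + (1, 7) = (0, 3)

7P = (0, 3)


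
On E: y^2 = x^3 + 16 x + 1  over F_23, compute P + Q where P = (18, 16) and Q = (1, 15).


P != Q, so use the chord formula.
s = (y2 - y1) / (x2 - x1) = (22) / (6) mod 23 = 19
x3 = s^2 - x1 - x2 mod 23 = 19^2 - 18 - 1 = 20
y3 = s (x1 - x3) - y1 mod 23 = 19 * (18 - 20) - 16 = 15

P + Q = (20, 15)


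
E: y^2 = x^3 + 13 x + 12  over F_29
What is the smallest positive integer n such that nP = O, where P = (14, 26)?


Compute successive multiples of P until we hit O:
  1P = (14, 26)
  2P = (6, 4)
  3P = (22, 10)
  4P = (26, 27)
  5P = (17, 10)
  6P = (20, 6)
  7P = (19, 10)
  8P = (19, 19)
  ... (continuing to 15P)
  15P = O

ord(P) = 15


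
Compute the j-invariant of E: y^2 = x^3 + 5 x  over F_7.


Delta = -16(4 a^3 + 27 b^2) mod 7 = 1
-1728 * (4 a)^3 = -1728 * (4*5)^3 mod 7 = 6
j = 6 * 1^(-1) mod 7 = 6

j = 6 (mod 7)


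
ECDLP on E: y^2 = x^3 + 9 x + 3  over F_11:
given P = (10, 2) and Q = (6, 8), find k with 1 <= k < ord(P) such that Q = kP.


Enumerate multiples of P until we hit Q = (6, 8):
  1P = (10, 2)
  2P = (0, 6)
  3P = (6, 3)
  4P = (4, 2)
  5P = (8, 9)
  6P = (8, 2)
  7P = (4, 9)
  8P = (6, 8)
Match found at i = 8.

k = 8


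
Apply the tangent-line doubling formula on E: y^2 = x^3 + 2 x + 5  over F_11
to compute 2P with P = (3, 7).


Doubling: s = (3 x1^2 + a) / (2 y1)
s = (3*3^2 + 2) / (2*7) mod 11 = 6
x3 = s^2 - 2 x1 mod 11 = 6^2 - 2*3 = 8
y3 = s (x1 - x3) - y1 mod 11 = 6 * (3 - 8) - 7 = 7

2P = (8, 7)


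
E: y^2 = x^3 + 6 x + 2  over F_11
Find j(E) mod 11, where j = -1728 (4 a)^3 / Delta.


Delta = -16(4 a^3 + 27 b^2) mod 11 = 2
-1728 * (4 a)^3 = -1728 * (4*6)^3 mod 11 = 3
j = 3 * 2^(-1) mod 11 = 7

j = 7 (mod 11)


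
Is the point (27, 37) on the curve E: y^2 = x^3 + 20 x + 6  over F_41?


Check whether y^2 = x^3 + 20 x + 6 (mod 41) for (x, y) = (27, 37).
LHS: y^2 = 37^2 mod 41 = 16
RHS: x^3 + 20 x + 6 = 27^3 + 20*27 + 6 mod 41 = 16
LHS = RHS

Yes, on the curve


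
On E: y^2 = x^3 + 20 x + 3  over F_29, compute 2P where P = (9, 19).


Doubling: s = (3 x1^2 + a) / (2 y1)
s = (3*9^2 + 20) / (2*19) mod 29 = 26
x3 = s^2 - 2 x1 mod 29 = 26^2 - 2*9 = 20
y3 = s (x1 - x3) - y1 mod 29 = 26 * (9 - 20) - 19 = 14

2P = (20, 14)


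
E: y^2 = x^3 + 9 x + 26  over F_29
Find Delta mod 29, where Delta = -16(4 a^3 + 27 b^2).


4 a^3 + 27 b^2 = 4*9^3 + 27*26^2 = 2916 + 18252 = 21168
Delta = -16 * (21168) = -338688
Delta mod 29 = 3

Delta = 3 (mod 29)


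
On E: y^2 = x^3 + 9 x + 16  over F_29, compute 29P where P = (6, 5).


k = 29 = 11101_2 (binary, LSB first: 10111)
Double-and-add from P = (6, 5):
  bit 0 = 1: acc = O + (6, 5) = (6, 5)
  bit 1 = 0: acc unchanged = (6, 5)
  bit 2 = 1: acc = (6, 5) + (28, 8) = (23, 23)
  bit 3 = 1: acc = (23, 23) + (8, 7) = (7, 25)
  bit 4 = 1: acc = (7, 25) + (0, 25) = (22, 4)

29P = (22, 4)


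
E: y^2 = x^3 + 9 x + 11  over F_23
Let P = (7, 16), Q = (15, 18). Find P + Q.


P != Q, so use the chord formula.
s = (y2 - y1) / (x2 - x1) = (2) / (8) mod 23 = 6
x3 = s^2 - x1 - x2 mod 23 = 6^2 - 7 - 15 = 14
y3 = s (x1 - x3) - y1 mod 23 = 6 * (7 - 14) - 16 = 11

P + Q = (14, 11)


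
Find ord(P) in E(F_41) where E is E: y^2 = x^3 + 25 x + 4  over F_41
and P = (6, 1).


Compute successive multiples of P until we hit O:
  1P = (6, 1)
  2P = (13, 5)
  3P = (24, 18)
  4P = (31, 5)
  5P = (22, 3)
  6P = (38, 36)
  7P = (2, 29)
  8P = (0, 39)
  ... (continuing to 40P)
  40P = O

ord(P) = 40


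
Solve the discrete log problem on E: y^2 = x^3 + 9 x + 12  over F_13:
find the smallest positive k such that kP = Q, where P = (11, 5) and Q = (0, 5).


Enumerate multiples of P until we hit Q = (0, 5):
  1P = (11, 5)
  2P = (1, 3)
  3P = (0, 5)
Match found at i = 3.

k = 3


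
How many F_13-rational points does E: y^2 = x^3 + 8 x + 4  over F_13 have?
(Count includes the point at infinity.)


For each x in F_13, count y with y^2 = x^3 + 8 x + 4 mod 13:
  x = 0: RHS = 4, y in [2, 11]  -> 2 point(s)
  x = 1: RHS = 0, y in [0]  -> 1 point(s)
  x = 3: RHS = 3, y in [4, 9]  -> 2 point(s)
  x = 4: RHS = 9, y in [3, 10]  -> 2 point(s)
  x = 5: RHS = 0, y in [0]  -> 1 point(s)
  x = 7: RHS = 0, y in [0]  -> 1 point(s)
  x = 9: RHS = 12, y in [5, 8]  -> 2 point(s)
Affine points: 11. Add the point at infinity: total = 12.

#E(F_13) = 12


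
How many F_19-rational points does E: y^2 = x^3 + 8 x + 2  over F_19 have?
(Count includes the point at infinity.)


For each x in F_19, count y with y^2 = x^3 + 8 x + 2 mod 19:
  x = 1: RHS = 11, y in [7, 12]  -> 2 point(s)
  x = 2: RHS = 7, y in [8, 11]  -> 2 point(s)
  x = 6: RHS = 0, y in [0]  -> 1 point(s)
  x = 9: RHS = 5, y in [9, 10]  -> 2 point(s)
  x = 13: RHS = 4, y in [2, 17]  -> 2 point(s)
  x = 15: RHS = 1, y in [1, 18]  -> 2 point(s)
  x = 17: RHS = 16, y in [4, 15]  -> 2 point(s)
Affine points: 13. Add the point at infinity: total = 14.

#E(F_19) = 14


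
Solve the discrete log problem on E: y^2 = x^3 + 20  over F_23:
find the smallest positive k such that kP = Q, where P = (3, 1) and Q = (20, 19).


Enumerate multiples of P until we hit Q = (20, 19):
  1P = (3, 1)
  2P = (21, 9)
  3P = (8, 7)
  4P = (7, 8)
  5P = (6, 11)
  6P = (20, 19)
Match found at i = 6.

k = 6


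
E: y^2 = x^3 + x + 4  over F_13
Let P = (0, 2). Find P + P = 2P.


Doubling: s = (3 x1^2 + a) / (2 y1)
s = (3*0^2 + 1) / (2*2) mod 13 = 10
x3 = s^2 - 2 x1 mod 13 = 10^2 - 2*0 = 9
y3 = s (x1 - x3) - y1 mod 13 = 10 * (0 - 9) - 2 = 12

2P = (9, 12)


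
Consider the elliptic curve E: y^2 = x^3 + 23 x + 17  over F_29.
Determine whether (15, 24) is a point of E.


Check whether y^2 = x^3 + 23 x + 17 (mod 29) for (x, y) = (15, 24).
LHS: y^2 = 24^2 mod 29 = 25
RHS: x^3 + 23 x + 17 = 15^3 + 23*15 + 17 mod 29 = 25
LHS = RHS

Yes, on the curve


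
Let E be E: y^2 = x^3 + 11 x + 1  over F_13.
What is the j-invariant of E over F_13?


Delta = -16(4 a^3 + 27 b^2) mod 13 = 2
-1728 * (4 a)^3 = -1728 * (4*11)^3 mod 13 = 8
j = 8 * 2^(-1) mod 13 = 4

j = 4 (mod 13)


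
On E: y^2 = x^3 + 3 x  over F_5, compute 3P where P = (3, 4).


k = 3 = 11_2 (binary, LSB first: 11)
Double-and-add from P = (3, 4):
  bit 0 = 1: acc = O + (3, 4) = (3, 4)
  bit 1 = 1: acc = (3, 4) + (4, 1) = (2, 3)

3P = (2, 3)


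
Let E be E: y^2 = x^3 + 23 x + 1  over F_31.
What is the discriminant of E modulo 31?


4 a^3 + 27 b^2 = 4*23^3 + 27*1^2 = 48668 + 27 = 48695
Delta = -16 * (48695) = -779120
Delta mod 31 = 3

Delta = 3 (mod 31)


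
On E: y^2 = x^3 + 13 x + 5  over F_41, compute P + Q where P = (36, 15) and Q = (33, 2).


P != Q, so use the chord formula.
s = (y2 - y1) / (x2 - x1) = (28) / (38) mod 41 = 18
x3 = s^2 - x1 - x2 mod 41 = 18^2 - 36 - 33 = 9
y3 = s (x1 - x3) - y1 mod 41 = 18 * (36 - 9) - 15 = 20

P + Q = (9, 20)


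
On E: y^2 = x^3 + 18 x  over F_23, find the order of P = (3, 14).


Compute successive multiples of P until we hit O:
  1P = (3, 14)
  2P = (6, 5)
  3P = (0, 0)
  4P = (6, 18)
  5P = (3, 9)
  6P = O

ord(P) = 6


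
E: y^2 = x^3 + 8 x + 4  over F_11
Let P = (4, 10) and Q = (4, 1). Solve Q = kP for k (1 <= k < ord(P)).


Enumerate multiples of P until we hit Q = (4, 1):
  1P = (4, 10)
  2P = (6, 2)
  3P = (6, 9)
  4P = (4, 1)
Match found at i = 4.

k = 4


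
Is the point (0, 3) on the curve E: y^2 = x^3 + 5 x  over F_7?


Check whether y^2 = x^3 + 5 x + 0 (mod 7) for (x, y) = (0, 3).
LHS: y^2 = 3^2 mod 7 = 2
RHS: x^3 + 5 x + 0 = 0^3 + 5*0 + 0 mod 7 = 0
LHS != RHS

No, not on the curve


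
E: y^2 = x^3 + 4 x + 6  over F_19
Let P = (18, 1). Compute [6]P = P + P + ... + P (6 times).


k = 6 = 110_2 (binary, LSB first: 011)
Double-and-add from P = (18, 1):
  bit 0 = 0: acc unchanged = O
  bit 1 = 1: acc = O + (0, 5) = (0, 5)
  bit 2 = 1: acc = (0, 5) + (7, 15) = (9, 12)

6P = (9, 12)


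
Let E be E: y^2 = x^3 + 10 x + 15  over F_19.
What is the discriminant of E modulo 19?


4 a^3 + 27 b^2 = 4*10^3 + 27*15^2 = 4000 + 6075 = 10075
Delta = -16 * (10075) = -161200
Delta mod 19 = 15

Delta = 15 (mod 19)


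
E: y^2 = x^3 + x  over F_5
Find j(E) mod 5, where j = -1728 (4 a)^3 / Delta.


Delta = -16(4 a^3 + 27 b^2) mod 5 = 1
-1728 * (4 a)^3 = -1728 * (4*1)^3 mod 5 = 3
j = 3 * 1^(-1) mod 5 = 3

j = 3 (mod 5)


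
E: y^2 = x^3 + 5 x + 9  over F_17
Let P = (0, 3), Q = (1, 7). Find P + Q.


P != Q, so use the chord formula.
s = (y2 - y1) / (x2 - x1) = (4) / (1) mod 17 = 4
x3 = s^2 - x1 - x2 mod 17 = 4^2 - 0 - 1 = 15
y3 = s (x1 - x3) - y1 mod 17 = 4 * (0 - 15) - 3 = 5

P + Q = (15, 5)


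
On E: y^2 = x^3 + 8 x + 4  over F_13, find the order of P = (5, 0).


Compute successive multiples of P until we hit O:
  1P = (5, 0)
  2P = O

ord(P) = 2


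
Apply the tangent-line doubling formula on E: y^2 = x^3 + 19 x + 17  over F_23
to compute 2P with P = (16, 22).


Doubling: s = (3 x1^2 + a) / (2 y1)
s = (3*16^2 + 19) / (2*22) mod 23 = 9
x3 = s^2 - 2 x1 mod 23 = 9^2 - 2*16 = 3
y3 = s (x1 - x3) - y1 mod 23 = 9 * (16 - 3) - 22 = 3

2P = (3, 3)


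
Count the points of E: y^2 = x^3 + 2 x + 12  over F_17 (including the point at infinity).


For each x in F_17, count y with y^2 = x^3 + 2 x + 12 mod 17:
  x = 1: RHS = 15, y in [7, 10]  -> 2 point(s)
  x = 4: RHS = 16, y in [4, 13]  -> 2 point(s)
  x = 6: RHS = 2, y in [6, 11]  -> 2 point(s)
  x = 8: RHS = 13, y in [8, 9]  -> 2 point(s)
  x = 12: RHS = 13, y in [8, 9]  -> 2 point(s)
  x = 13: RHS = 8, y in [5, 12]  -> 2 point(s)
  x = 14: RHS = 13, y in [8, 9]  -> 2 point(s)
  x = 15: RHS = 0, y in [0]  -> 1 point(s)
  x = 16: RHS = 9, y in [3, 14]  -> 2 point(s)
Affine points: 17. Add the point at infinity: total = 18.

#E(F_17) = 18


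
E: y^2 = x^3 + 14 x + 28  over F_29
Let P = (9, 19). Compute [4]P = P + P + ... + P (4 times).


k = 4 = 100_2 (binary, LSB first: 001)
Double-and-add from P = (9, 19):
  bit 0 = 0: acc unchanged = O
  bit 1 = 0: acc unchanged = O
  bit 2 = 1: acc = O + (22, 15) = (22, 15)

4P = (22, 15)


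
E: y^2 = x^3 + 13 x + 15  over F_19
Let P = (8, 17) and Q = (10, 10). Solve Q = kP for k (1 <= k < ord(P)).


Enumerate multiples of P until we hit Q = (10, 10):
  1P = (8, 17)
  2P = (4, 6)
  3P = (11, 8)
  4P = (9, 5)
  5P = (13, 5)
  6P = (3, 9)
  7P = (6, 9)
  8P = (2, 7)
  9P = (16, 14)
  10P = (18, 1)
  11P = (10, 9)
  12P = (17, 0)
  13P = (10, 10)
Match found at i = 13.

k = 13


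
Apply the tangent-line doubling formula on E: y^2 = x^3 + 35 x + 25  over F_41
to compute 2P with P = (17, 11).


Doubling: s = (3 x1^2 + a) / (2 y1)
s = (3*17^2 + 35) / (2*11) mod 41 = 0
x3 = s^2 - 2 x1 mod 41 = 0^2 - 2*17 = 7
y3 = s (x1 - x3) - y1 mod 41 = 0 * (17 - 7) - 11 = 30

2P = (7, 30)


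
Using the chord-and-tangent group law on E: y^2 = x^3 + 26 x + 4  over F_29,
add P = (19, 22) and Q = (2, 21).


P != Q, so use the chord formula.
s = (y2 - y1) / (x2 - x1) = (28) / (12) mod 29 = 12
x3 = s^2 - x1 - x2 mod 29 = 12^2 - 19 - 2 = 7
y3 = s (x1 - x3) - y1 mod 29 = 12 * (19 - 7) - 22 = 6

P + Q = (7, 6)


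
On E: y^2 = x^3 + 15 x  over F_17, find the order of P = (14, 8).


Compute successive multiples of P until we hit O:
  1P = (14, 8)
  2P = (2, 15)
  3P = (5, 8)
  4P = (15, 9)
  5P = (6, 0)
  6P = (15, 8)
  7P = (5, 9)
  8P = (2, 2)
  ... (continuing to 10P)
  10P = O

ord(P) = 10
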